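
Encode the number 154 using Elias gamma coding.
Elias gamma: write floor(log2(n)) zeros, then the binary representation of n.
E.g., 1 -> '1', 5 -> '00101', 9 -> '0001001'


num_bits = floor(log2(154)) + 1 = 8
leading_zeros = num_bits - 1 = 7
binary(154) = 10011010

Elias gamma(154) = '0000000' + '10011010' = 000000010011010 (15 bits)


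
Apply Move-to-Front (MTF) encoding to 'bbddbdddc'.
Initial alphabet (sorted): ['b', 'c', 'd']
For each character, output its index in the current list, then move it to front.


MTF encoding:
'b': index 0 in ['b', 'c', 'd'] -> ['b', 'c', 'd']
'b': index 0 in ['b', 'c', 'd'] -> ['b', 'c', 'd']
'd': index 2 in ['b', 'c', 'd'] -> ['d', 'b', 'c']
'd': index 0 in ['d', 'b', 'c'] -> ['d', 'b', 'c']
'b': index 1 in ['d', 'b', 'c'] -> ['b', 'd', 'c']
'd': index 1 in ['b', 'd', 'c'] -> ['d', 'b', 'c']
'd': index 0 in ['d', 'b', 'c'] -> ['d', 'b', 'c']
'd': index 0 in ['d', 'b', 'c'] -> ['d', 'b', 'c']
'c': index 2 in ['d', 'b', 'c'] -> ['c', 'd', 'b']


Output: [0, 0, 2, 0, 1, 1, 0, 0, 2]


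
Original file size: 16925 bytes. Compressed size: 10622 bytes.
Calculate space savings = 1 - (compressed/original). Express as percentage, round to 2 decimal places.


ratio = compressed/original = 10622/16925 = 0.627592
savings = 1 - ratio = 1 - 0.627592 = 0.372408
as a percentage: 0.372408 * 100 = 37.24%

Space savings = 1 - 10622/16925 = 37.24%


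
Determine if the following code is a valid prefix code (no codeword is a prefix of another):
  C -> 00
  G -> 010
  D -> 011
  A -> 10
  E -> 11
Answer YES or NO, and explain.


Checking each pair (does one codeword prefix another?):
  C='00' vs G='010': no prefix
  C='00' vs D='011': no prefix
  C='00' vs A='10': no prefix
  C='00' vs E='11': no prefix
  G='010' vs C='00': no prefix
  G='010' vs D='011': no prefix
  G='010' vs A='10': no prefix
  G='010' vs E='11': no prefix
  D='011' vs C='00': no prefix
  D='011' vs G='010': no prefix
  D='011' vs A='10': no prefix
  D='011' vs E='11': no prefix
  A='10' vs C='00': no prefix
  A='10' vs G='010': no prefix
  A='10' vs D='011': no prefix
  A='10' vs E='11': no prefix
  E='11' vs C='00': no prefix
  E='11' vs G='010': no prefix
  E='11' vs D='011': no prefix
  E='11' vs A='10': no prefix
No violation found over all pairs.

YES -- this is a valid prefix code. No codeword is a prefix of any other codeword.


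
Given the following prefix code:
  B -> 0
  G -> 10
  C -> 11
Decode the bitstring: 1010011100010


Decoding step by step:
Bits 10 -> G
Bits 10 -> G
Bits 0 -> B
Bits 11 -> C
Bits 10 -> G
Bits 0 -> B
Bits 0 -> B
Bits 10 -> G


Decoded message: GGBCGBBG


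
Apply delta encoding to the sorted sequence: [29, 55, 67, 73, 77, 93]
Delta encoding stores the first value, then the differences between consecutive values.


First value: 29
Deltas:
  55 - 29 = 26
  67 - 55 = 12
  73 - 67 = 6
  77 - 73 = 4
  93 - 77 = 16


Delta encoded: [29, 26, 12, 6, 4, 16]


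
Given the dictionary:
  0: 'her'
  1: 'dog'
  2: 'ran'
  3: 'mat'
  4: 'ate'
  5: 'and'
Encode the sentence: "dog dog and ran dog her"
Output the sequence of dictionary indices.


Look up each word in the dictionary:
  'dog' -> 1
  'dog' -> 1
  'and' -> 5
  'ran' -> 2
  'dog' -> 1
  'her' -> 0

Encoded: [1, 1, 5, 2, 1, 0]


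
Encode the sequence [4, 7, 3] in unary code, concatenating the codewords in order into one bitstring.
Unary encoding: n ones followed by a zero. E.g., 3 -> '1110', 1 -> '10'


Encode each number as n ones followed by a terminating 0:
  4 -> 11110 (5 bits)
  7 -> 11111110 (8 bits)
  3 -> 1110 (4 bits)
Total length = 5 + 8 + 4 = 17 bits.

Unary([4, 7, 3]) = 11110111111101110 (17 bits)


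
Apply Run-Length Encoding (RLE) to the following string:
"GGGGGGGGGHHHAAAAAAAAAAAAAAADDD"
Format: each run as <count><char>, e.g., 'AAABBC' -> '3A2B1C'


Scanning runs left to right:
  i=0: run of 'G' x 9 -> '9G'
  i=9: run of 'H' x 3 -> '3H'
  i=12: run of 'A' x 15 -> '15A'
  i=27: run of 'D' x 3 -> '3D'

RLE = 9G3H15A3D


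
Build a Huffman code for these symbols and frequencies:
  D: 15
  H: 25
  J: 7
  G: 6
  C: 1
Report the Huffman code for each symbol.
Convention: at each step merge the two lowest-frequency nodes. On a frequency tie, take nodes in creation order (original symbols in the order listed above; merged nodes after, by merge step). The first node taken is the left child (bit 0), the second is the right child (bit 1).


Huffman tree construction:
Step 1: Merge C(1) + G(6) = 7
Step 2: Merge J(7) + (C+G)(7) = 14
Step 3: Merge (J+(C+G))(14) + D(15) = 29
Step 4: Merge H(25) + ((J+(C+G))+D)(29) = 54
Read each symbol's code off the tree from the root (left child = 0, right child = 1).

Codes:
  D: 11 (length 2)
  H: 0 (length 1)
  J: 100 (length 3)
  G: 1011 (length 4)
  C: 1010 (length 4)
Average code length: 104/54 = 1.9259 bits/symbol


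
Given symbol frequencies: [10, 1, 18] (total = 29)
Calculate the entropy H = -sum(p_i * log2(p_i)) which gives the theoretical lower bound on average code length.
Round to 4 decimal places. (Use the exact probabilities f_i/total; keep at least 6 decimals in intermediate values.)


Per-symbol terms -p_i * log2(p_i) with p_i = f_i/29:
  p = 10/29 = 0.344828: log2(p) = -1.536053, -p*log2(p) = 0.529673
  p = 1/29 = 0.034483: log2(p) = -4.857981, -p*log2(p) = 0.167517
  p = 18/29 = 0.620690: log2(p) = -0.688056, -p*log2(p) = 0.427069
H = 0.529673 + 0.167517 + 0.427069 = 1.124259

H = 1.1243 bits/symbol


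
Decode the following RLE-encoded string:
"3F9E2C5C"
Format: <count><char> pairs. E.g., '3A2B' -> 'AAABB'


Expanding each <count><char> pair:
  3F -> 'FFF'
  9E -> 'EEEEEEEEE'
  2C -> 'CC'
  5C -> 'CCCCC'

Decoded = FFFEEEEEEEEECCCCCCC


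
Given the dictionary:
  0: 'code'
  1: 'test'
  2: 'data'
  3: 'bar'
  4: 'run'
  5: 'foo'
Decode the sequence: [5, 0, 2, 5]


Look up each index in the dictionary:
  5 -> 'foo'
  0 -> 'code'
  2 -> 'data'
  5 -> 'foo'

Decoded: "foo code data foo"


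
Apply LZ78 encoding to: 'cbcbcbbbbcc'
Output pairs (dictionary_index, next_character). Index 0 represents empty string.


LZ78 encoding steps:
Dictionary: {0: ''}
Step 1: w='' (idx 0), next='c' -> output (0, 'c'), add 'c' as idx 1
Step 2: w='' (idx 0), next='b' -> output (0, 'b'), add 'b' as idx 2
Step 3: w='c' (idx 1), next='b' -> output (1, 'b'), add 'cb' as idx 3
Step 4: w='cb' (idx 3), next='b' -> output (3, 'b'), add 'cbb' as idx 4
Step 5: w='b' (idx 2), next='b' -> output (2, 'b'), add 'bb' as idx 5
Step 6: w='c' (idx 1), next='c' -> output (1, 'c'), add 'cc' as idx 6


Encoded: [(0, 'c'), (0, 'b'), (1, 'b'), (3, 'b'), (2, 'b'), (1, 'c')]


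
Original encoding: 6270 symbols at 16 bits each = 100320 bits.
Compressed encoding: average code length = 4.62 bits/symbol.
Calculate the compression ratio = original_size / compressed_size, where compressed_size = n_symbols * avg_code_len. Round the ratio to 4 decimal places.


original_size = n_symbols * orig_bits = 6270 * 16 = 100320 bits
compressed_size = n_symbols * avg_code_len = 6270 * 4.62 = 28967.4 bits
ratio = original_size / compressed_size = 100320 / 28967.4 = 3.4632

Compression ratio = 3.4632


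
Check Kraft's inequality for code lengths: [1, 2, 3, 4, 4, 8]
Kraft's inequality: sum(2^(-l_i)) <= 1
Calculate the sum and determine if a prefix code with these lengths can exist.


Sum = 2^(-1) + 2^(-2) + 2^(-3) + 2^(-4) + 2^(-4) + 2^(-8)
    = 0.5 + 0.25 + 0.125 + 0.0625 + 0.0625 + 0.00390625
    = 257/256 = 1.00390625
Since 1.00390625 > 1, Kraft's inequality is NOT satisfied.
A prefix code with these lengths CANNOT exist.

Kraft sum = 1.00390625. Not satisfied.


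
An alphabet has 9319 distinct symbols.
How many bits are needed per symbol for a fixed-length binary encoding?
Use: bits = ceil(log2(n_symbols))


log2(9319) = 13.186
Bracket: 2^13 = 8192 < 9319 <= 2^14 = 16384
So ceil(log2(9319)) = 14

bits = ceil(log2(9319)) = ceil(13.186) = 14 bits


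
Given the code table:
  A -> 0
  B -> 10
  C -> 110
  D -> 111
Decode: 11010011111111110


Decoding:
110 -> C
10 -> B
0 -> A
111 -> D
111 -> D
111 -> D
10 -> B


Result: CBADDDB


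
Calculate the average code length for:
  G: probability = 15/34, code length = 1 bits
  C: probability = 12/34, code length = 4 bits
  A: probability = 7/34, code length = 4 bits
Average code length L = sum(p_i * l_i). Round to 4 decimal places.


Weighted contributions p_i * l_i:
  G: (15/34) * 1 = 15/34
  C: (12/34) * 4 = 48/34
  A: (7/34) * 4 = 28/34
Sum = (15 + 48 + 28)/34 = 91/34

L = 91/34 = 2.6765 bits/symbol


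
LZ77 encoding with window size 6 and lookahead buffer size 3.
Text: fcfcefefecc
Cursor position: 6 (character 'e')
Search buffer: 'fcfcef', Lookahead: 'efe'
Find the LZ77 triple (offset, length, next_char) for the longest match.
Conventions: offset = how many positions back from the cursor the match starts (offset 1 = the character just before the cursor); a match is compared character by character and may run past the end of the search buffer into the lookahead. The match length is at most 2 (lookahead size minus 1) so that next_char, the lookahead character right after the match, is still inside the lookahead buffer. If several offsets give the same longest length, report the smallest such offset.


Try each offset into the search buffer:
  offset=1 (pos 5, char 'f'): match length 0
  offset=2 (pos 4, char 'e'): match length 2
  offset=3 (pos 3, char 'c'): match length 0
  offset=4 (pos 2, char 'f'): match length 0
  offset=5 (pos 1, char 'c'): match length 0
  offset=6 (pos 0, char 'f'): match length 0
Longest match has length 2 at offset 2.
next_char = character at position 6 + 2 = 8 -> 'e'

Best match: offset=2, length=2 (matching 'ef' starting at position 4)
LZ77 triple: (2, 2, 'e')


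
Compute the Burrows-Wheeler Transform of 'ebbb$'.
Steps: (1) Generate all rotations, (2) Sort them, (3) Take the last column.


Rotations (sorted):
  0: $ebbb -> last char: b
  1: b$ebb -> last char: b
  2: bb$eb -> last char: b
  3: bbb$e -> last char: e
  4: ebbb$ -> last char: $


BWT = bbbe$


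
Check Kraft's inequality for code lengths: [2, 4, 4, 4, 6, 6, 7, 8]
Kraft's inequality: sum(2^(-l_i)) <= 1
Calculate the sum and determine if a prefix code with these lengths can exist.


Sum = 2^(-2) + 2^(-4) + 2^(-4) + 2^(-4) + 2^(-6) + 2^(-6) + 2^(-7) + 2^(-8)
    = 0.25 + 0.0625 + 0.0625 + 0.0625 + 0.015625 + 0.015625 + 0.0078125 + 0.00390625
    = 123/256 = 0.48046875
Since 0.48046875 <= 1, Kraft's inequality IS satisfied.
A prefix code with these lengths CAN exist.

Kraft sum = 0.48046875. Satisfied.


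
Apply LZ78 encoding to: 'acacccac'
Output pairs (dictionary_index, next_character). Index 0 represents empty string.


LZ78 encoding steps:
Dictionary: {0: ''}
Step 1: w='' (idx 0), next='a' -> output (0, 'a'), add 'a' as idx 1
Step 2: w='' (idx 0), next='c' -> output (0, 'c'), add 'c' as idx 2
Step 3: w='a' (idx 1), next='c' -> output (1, 'c'), add 'ac' as idx 3
Step 4: w='c' (idx 2), next='c' -> output (2, 'c'), add 'cc' as idx 4
Step 5: w='ac' (idx 3), end of input -> output (3, '')


Encoded: [(0, 'a'), (0, 'c'), (1, 'c'), (2, 'c'), (3, '')]


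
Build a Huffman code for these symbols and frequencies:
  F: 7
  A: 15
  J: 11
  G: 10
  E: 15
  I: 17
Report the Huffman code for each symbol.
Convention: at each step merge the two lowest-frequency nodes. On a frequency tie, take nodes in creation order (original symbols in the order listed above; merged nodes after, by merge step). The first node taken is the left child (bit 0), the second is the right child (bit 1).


Huffman tree construction:
Step 1: Merge F(7) + G(10) = 17
Step 2: Merge J(11) + A(15) = 26
Step 3: Merge E(15) + I(17) = 32
Step 4: Merge (F+G)(17) + (J+A)(26) = 43
Step 5: Merge (E+I)(32) + ((F+G)+(J+A))(43) = 75
Read each symbol's code off the tree from the root (left child = 0, right child = 1).

Codes:
  F: 100 (length 3)
  A: 111 (length 3)
  J: 110 (length 3)
  G: 101 (length 3)
  E: 00 (length 2)
  I: 01 (length 2)
Average code length: 193/75 = 2.5733 bits/symbol


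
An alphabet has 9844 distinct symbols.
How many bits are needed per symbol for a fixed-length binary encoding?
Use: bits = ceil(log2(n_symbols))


log2(9844) = 13.265
Bracket: 2^13 = 8192 < 9844 <= 2^14 = 16384
So ceil(log2(9844)) = 14

bits = ceil(log2(9844)) = ceil(13.265) = 14 bits


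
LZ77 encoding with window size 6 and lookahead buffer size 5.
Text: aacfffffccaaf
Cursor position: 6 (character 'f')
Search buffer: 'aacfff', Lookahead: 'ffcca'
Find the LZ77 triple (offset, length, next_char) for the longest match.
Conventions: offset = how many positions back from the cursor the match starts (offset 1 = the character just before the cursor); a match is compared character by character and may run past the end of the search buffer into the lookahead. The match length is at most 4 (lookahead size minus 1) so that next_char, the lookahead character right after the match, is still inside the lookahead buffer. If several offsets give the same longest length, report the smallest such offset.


Try each offset into the search buffer:
  offset=1 (pos 5, char 'f'): match length 2
  offset=2 (pos 4, char 'f'): match length 2
  offset=3 (pos 3, char 'f'): match length 2
  offset=4 (pos 2, char 'c'): match length 0
  offset=5 (pos 1, char 'a'): match length 0
  offset=6 (pos 0, char 'a'): match length 0
Longest match has length 2, found at offsets 1, 2, 3; take the smallest, offset 1.
next_char = character at position 6 + 2 = 8 -> 'c'

Best match: offset=1, length=2 (matching 'ff' starting at position 5)
LZ77 triple: (1, 2, 'c')


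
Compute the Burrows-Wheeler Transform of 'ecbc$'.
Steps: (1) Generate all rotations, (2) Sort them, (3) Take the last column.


Rotations (sorted):
  0: $ecbc -> last char: c
  1: bc$ec -> last char: c
  2: c$ecb -> last char: b
  3: cbc$e -> last char: e
  4: ecbc$ -> last char: $


BWT = ccbe$


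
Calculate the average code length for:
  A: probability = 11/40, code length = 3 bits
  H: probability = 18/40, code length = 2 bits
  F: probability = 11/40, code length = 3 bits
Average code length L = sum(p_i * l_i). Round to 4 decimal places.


Weighted contributions p_i * l_i:
  A: (11/40) * 3 = 33/40
  H: (18/40) * 2 = 36/40
  F: (11/40) * 3 = 33/40
Sum = (33 + 36 + 33)/40 = 102/40

L = 102/40 = 2.5500 bits/symbol


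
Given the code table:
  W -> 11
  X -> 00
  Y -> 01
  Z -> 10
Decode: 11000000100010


Decoding:
11 -> W
00 -> X
00 -> X
00 -> X
10 -> Z
00 -> X
10 -> Z


Result: WXXXZXZ


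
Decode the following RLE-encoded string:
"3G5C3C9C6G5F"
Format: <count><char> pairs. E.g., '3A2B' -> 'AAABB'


Expanding each <count><char> pair:
  3G -> 'GGG'
  5C -> 'CCCCC'
  3C -> 'CCC'
  9C -> 'CCCCCCCCC'
  6G -> 'GGGGGG'
  5F -> 'FFFFF'

Decoded = GGGCCCCCCCCCCCCCCCCCGGGGGGFFFFF


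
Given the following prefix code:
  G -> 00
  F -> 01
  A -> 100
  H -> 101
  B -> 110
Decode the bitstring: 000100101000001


Decoding step by step:
Bits 00 -> G
Bits 01 -> F
Bits 00 -> G
Bits 101 -> H
Bits 00 -> G
Bits 00 -> G
Bits 01 -> F


Decoded message: GFGHGGF


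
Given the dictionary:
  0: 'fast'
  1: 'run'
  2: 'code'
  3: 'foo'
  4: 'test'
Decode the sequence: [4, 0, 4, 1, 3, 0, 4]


Look up each index in the dictionary:
  4 -> 'test'
  0 -> 'fast'
  4 -> 'test'
  1 -> 'run'
  3 -> 'foo'
  0 -> 'fast'
  4 -> 'test'

Decoded: "test fast test run foo fast test"


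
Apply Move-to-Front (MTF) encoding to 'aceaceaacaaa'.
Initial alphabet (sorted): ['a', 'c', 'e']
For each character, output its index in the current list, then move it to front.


MTF encoding:
'a': index 0 in ['a', 'c', 'e'] -> ['a', 'c', 'e']
'c': index 1 in ['a', 'c', 'e'] -> ['c', 'a', 'e']
'e': index 2 in ['c', 'a', 'e'] -> ['e', 'c', 'a']
'a': index 2 in ['e', 'c', 'a'] -> ['a', 'e', 'c']
'c': index 2 in ['a', 'e', 'c'] -> ['c', 'a', 'e']
'e': index 2 in ['c', 'a', 'e'] -> ['e', 'c', 'a']
'a': index 2 in ['e', 'c', 'a'] -> ['a', 'e', 'c']
'a': index 0 in ['a', 'e', 'c'] -> ['a', 'e', 'c']
'c': index 2 in ['a', 'e', 'c'] -> ['c', 'a', 'e']
'a': index 1 in ['c', 'a', 'e'] -> ['a', 'c', 'e']
'a': index 0 in ['a', 'c', 'e'] -> ['a', 'c', 'e']
'a': index 0 in ['a', 'c', 'e'] -> ['a', 'c', 'e']


Output: [0, 1, 2, 2, 2, 2, 2, 0, 2, 1, 0, 0]


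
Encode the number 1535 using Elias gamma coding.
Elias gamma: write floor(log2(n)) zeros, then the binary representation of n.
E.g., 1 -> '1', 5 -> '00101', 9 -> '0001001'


num_bits = floor(log2(1535)) + 1 = 11
leading_zeros = num_bits - 1 = 10
binary(1535) = 10111111111

Elias gamma(1535) = '0000000000' + '10111111111' = 000000000010111111111 (21 bits)


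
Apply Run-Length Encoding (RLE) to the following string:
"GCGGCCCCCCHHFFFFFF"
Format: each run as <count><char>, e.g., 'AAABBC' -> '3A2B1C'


Scanning runs left to right:
  i=0: run of 'G' x 1 -> '1G'
  i=1: run of 'C' x 1 -> '1C'
  i=2: run of 'G' x 2 -> '2G'
  i=4: run of 'C' x 6 -> '6C'
  i=10: run of 'H' x 2 -> '2H'
  i=12: run of 'F' x 6 -> '6F'

RLE = 1G1C2G6C2H6F


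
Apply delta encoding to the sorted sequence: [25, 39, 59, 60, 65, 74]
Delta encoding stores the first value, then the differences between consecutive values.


First value: 25
Deltas:
  39 - 25 = 14
  59 - 39 = 20
  60 - 59 = 1
  65 - 60 = 5
  74 - 65 = 9


Delta encoded: [25, 14, 20, 1, 5, 9]


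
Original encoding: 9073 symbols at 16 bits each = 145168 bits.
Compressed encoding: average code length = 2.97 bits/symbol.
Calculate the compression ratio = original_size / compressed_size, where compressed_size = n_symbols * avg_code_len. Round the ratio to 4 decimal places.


original_size = n_symbols * orig_bits = 9073 * 16 = 145168 bits
compressed_size = n_symbols * avg_code_len = 9073 * 2.97 = 26946.81 bits
ratio = original_size / compressed_size = 145168 / 26946.81 = 5.3872

Compression ratio = 5.3872


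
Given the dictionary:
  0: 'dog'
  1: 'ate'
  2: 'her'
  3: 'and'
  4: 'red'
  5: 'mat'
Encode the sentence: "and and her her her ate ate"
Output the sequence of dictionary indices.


Look up each word in the dictionary:
  'and' -> 3
  'and' -> 3
  'her' -> 2
  'her' -> 2
  'her' -> 2
  'ate' -> 1
  'ate' -> 1

Encoded: [3, 3, 2, 2, 2, 1, 1]


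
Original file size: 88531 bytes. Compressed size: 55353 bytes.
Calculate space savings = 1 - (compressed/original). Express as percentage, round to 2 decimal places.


ratio = compressed/original = 55353/88531 = 0.625239
savings = 1 - ratio = 1 - 0.625239 = 0.374761
as a percentage: 0.374761 * 100 = 37.48%

Space savings = 1 - 55353/88531 = 37.48%


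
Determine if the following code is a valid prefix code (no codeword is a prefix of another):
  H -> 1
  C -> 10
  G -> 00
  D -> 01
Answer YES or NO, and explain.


Checking each pair (does one codeword prefix another?):
  H='1' vs C='10': prefix -- VIOLATION

NO -- this is NOT a valid prefix code. H (1) is a prefix of C (10).


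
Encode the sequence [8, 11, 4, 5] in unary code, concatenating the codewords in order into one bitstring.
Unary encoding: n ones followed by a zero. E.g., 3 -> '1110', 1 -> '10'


Encode each number as n ones followed by a terminating 0:
  8 -> 111111110 (9 bits)
  11 -> 111111111110 (12 bits)
  4 -> 11110 (5 bits)
  5 -> 111110 (6 bits)
Total length = 9 + 12 + 5 + 6 = 32 bits.

Unary([8, 11, 4, 5]) = 11111111011111111111011110111110 (32 bits)


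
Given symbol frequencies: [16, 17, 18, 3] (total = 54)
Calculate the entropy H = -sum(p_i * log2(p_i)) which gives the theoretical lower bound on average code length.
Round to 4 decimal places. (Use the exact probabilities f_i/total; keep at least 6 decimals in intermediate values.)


Per-symbol terms -p_i * log2(p_i) with p_i = f_i/54:
  p = 16/54 = 0.296296: log2(p) = -1.754888, -p*log2(p) = 0.519967
  p = 17/54 = 0.314815: log2(p) = -1.667425, -p*log2(p) = 0.524930
  p = 18/54 = 0.333333: log2(p) = -1.584963, -p*log2(p) = 0.528321
  p = 3/54 = 0.055556: log2(p) = -4.169925, -p*log2(p) = 0.231663
H = 0.519967 + 0.524930 + 0.528321 + 0.231663 = 1.804881

H = 1.8049 bits/symbol


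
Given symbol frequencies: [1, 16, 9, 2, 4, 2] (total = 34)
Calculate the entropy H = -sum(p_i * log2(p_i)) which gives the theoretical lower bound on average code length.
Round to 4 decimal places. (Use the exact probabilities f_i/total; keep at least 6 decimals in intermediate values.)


Per-symbol terms -p_i * log2(p_i) with p_i = f_i/34:
  p = 1/34 = 0.029412: log2(p) = -5.087463, -p*log2(p) = 0.149631
  p = 16/34 = 0.470588: log2(p) = -1.087463, -p*log2(p) = 0.511747
  p = 9/34 = 0.264706: log2(p) = -1.917538, -p*log2(p) = 0.507584
  p = 2/34 = 0.058824: log2(p) = -4.087463, -p*log2(p) = 0.240439
  p = 4/34 = 0.117647: log2(p) = -3.087463, -p*log2(p) = 0.363231
  p = 2/34 = 0.058824: log2(p) = -4.087463, -p*log2(p) = 0.240439
H = 0.149631 + 0.511747 + 0.507584 + 0.240439 + 0.363231 + 0.240439 = 2.013071

H = 2.0131 bits/symbol


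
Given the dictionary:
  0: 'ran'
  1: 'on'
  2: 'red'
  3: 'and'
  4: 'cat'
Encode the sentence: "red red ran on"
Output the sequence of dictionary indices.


Look up each word in the dictionary:
  'red' -> 2
  'red' -> 2
  'ran' -> 0
  'on' -> 1

Encoded: [2, 2, 0, 1]


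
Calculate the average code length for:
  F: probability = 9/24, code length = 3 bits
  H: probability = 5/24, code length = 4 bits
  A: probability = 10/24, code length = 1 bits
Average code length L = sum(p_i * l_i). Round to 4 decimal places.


Weighted contributions p_i * l_i:
  F: (9/24) * 3 = 27/24
  H: (5/24) * 4 = 20/24
  A: (10/24) * 1 = 10/24
Sum = (27 + 20 + 10)/24 = 57/24

L = 57/24 = 2.3750 bits/symbol


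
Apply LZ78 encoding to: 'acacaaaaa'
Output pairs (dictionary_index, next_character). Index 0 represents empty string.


LZ78 encoding steps:
Dictionary: {0: ''}
Step 1: w='' (idx 0), next='a' -> output (0, 'a'), add 'a' as idx 1
Step 2: w='' (idx 0), next='c' -> output (0, 'c'), add 'c' as idx 2
Step 3: w='a' (idx 1), next='c' -> output (1, 'c'), add 'ac' as idx 3
Step 4: w='a' (idx 1), next='a' -> output (1, 'a'), add 'aa' as idx 4
Step 5: w='aa' (idx 4), next='a' -> output (4, 'a'), add 'aaa' as idx 5


Encoded: [(0, 'a'), (0, 'c'), (1, 'c'), (1, 'a'), (4, 'a')]


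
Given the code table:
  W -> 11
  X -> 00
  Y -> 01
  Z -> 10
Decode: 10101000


Decoding:
10 -> Z
10 -> Z
10 -> Z
00 -> X


Result: ZZZX


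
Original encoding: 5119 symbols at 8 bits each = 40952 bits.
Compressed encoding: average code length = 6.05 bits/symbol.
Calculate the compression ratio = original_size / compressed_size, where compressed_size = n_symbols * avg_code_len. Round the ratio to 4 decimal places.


original_size = n_symbols * orig_bits = 5119 * 8 = 40952 bits
compressed_size = n_symbols * avg_code_len = 5119 * 6.05 = 30969.95 bits
ratio = original_size / compressed_size = 40952 / 30969.95 = 1.3223

Compression ratio = 1.3223


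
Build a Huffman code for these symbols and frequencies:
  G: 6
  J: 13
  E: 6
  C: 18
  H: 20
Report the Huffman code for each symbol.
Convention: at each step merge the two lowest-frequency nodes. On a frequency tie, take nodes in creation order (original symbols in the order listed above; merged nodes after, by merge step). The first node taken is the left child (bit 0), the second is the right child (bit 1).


Huffman tree construction:
Step 1: Merge G(6) + E(6) = 12
Step 2: Merge (G+E)(12) + J(13) = 25
Step 3: Merge C(18) + H(20) = 38
Step 4: Merge ((G+E)+J)(25) + (C+H)(38) = 63
Read each symbol's code off the tree from the root (left child = 0, right child = 1).

Codes:
  G: 000 (length 3)
  J: 01 (length 2)
  E: 001 (length 3)
  C: 10 (length 2)
  H: 11 (length 2)
Average code length: 138/63 = 2.1905 bits/symbol


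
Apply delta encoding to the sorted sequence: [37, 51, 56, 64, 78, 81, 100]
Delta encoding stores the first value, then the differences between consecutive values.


First value: 37
Deltas:
  51 - 37 = 14
  56 - 51 = 5
  64 - 56 = 8
  78 - 64 = 14
  81 - 78 = 3
  100 - 81 = 19


Delta encoded: [37, 14, 5, 8, 14, 3, 19]


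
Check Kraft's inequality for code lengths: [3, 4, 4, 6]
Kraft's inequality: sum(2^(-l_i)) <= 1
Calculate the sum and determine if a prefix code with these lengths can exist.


Sum = 2^(-3) + 2^(-4) + 2^(-4) + 2^(-6)
    = 0.125 + 0.0625 + 0.0625 + 0.015625
    = 17/64 = 0.265625
Since 0.265625 <= 1, Kraft's inequality IS satisfied.
A prefix code with these lengths CAN exist.

Kraft sum = 0.265625. Satisfied.


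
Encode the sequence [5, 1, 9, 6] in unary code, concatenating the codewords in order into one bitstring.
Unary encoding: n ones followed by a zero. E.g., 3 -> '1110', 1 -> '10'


Encode each number as n ones followed by a terminating 0:
  5 -> 111110 (6 bits)
  1 -> 10 (2 bits)
  9 -> 1111111110 (10 bits)
  6 -> 1111110 (7 bits)
Total length = 6 + 2 + 10 + 7 = 25 bits.

Unary([5, 1, 9, 6]) = 1111101011111111101111110 (25 bits)


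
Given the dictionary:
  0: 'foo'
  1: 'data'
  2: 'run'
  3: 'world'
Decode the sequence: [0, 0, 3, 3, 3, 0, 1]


Look up each index in the dictionary:
  0 -> 'foo'
  0 -> 'foo'
  3 -> 'world'
  3 -> 'world'
  3 -> 'world'
  0 -> 'foo'
  1 -> 'data'

Decoded: "foo foo world world world foo data"


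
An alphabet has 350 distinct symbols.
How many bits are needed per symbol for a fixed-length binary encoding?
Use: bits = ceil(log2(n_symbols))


log2(350) = 8.4512
Bracket: 2^8 = 256 < 350 <= 2^9 = 512
So ceil(log2(350)) = 9

bits = ceil(log2(350)) = ceil(8.4512) = 9 bits


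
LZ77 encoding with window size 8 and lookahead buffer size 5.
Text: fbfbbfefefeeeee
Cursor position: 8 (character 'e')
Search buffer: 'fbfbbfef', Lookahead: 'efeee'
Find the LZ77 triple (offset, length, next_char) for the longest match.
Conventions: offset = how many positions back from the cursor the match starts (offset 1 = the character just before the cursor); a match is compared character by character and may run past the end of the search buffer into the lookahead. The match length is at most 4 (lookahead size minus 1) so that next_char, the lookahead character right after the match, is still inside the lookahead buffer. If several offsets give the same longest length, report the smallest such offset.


Try each offset into the search buffer:
  offset=1 (pos 7, char 'f'): match length 0
  offset=2 (pos 6, char 'e'): match length 3
  offset=3 (pos 5, char 'f'): match length 0
  offset=4 (pos 4, char 'b'): match length 0
  offset=5 (pos 3, char 'b'): match length 0
  offset=6 (pos 2, char 'f'): match length 0
  offset=7 (pos 1, char 'b'): match length 0
  offset=8 (pos 0, char 'f'): match length 0
Longest match has length 3 at offset 2.
next_char = character at position 8 + 3 = 11 -> 'e'

Best match: offset=2, length=3 (matching 'efe' starting at position 6)
LZ77 triple: (2, 3, 'e')


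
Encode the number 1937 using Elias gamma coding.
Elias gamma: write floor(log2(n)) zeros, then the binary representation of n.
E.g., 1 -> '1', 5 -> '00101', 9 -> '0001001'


num_bits = floor(log2(1937)) + 1 = 11
leading_zeros = num_bits - 1 = 10
binary(1937) = 11110010001

Elias gamma(1937) = '0000000000' + '11110010001' = 000000000011110010001 (21 bits)


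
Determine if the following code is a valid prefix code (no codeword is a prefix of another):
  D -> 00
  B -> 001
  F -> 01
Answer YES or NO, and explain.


Checking each pair (does one codeword prefix another?):
  D='00' vs B='001': prefix -- VIOLATION

NO -- this is NOT a valid prefix code. D (00) is a prefix of B (001).


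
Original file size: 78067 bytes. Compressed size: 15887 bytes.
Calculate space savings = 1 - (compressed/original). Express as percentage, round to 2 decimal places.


ratio = compressed/original = 15887/78067 = 0.203505
savings = 1 - ratio = 1 - 0.203505 = 0.796495
as a percentage: 0.796495 * 100 = 79.65%

Space savings = 1 - 15887/78067 = 79.65%


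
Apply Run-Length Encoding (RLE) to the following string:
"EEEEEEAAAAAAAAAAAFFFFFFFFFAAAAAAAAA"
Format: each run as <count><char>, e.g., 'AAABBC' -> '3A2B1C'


Scanning runs left to right:
  i=0: run of 'E' x 6 -> '6E'
  i=6: run of 'A' x 11 -> '11A'
  i=17: run of 'F' x 9 -> '9F'
  i=26: run of 'A' x 9 -> '9A'

RLE = 6E11A9F9A


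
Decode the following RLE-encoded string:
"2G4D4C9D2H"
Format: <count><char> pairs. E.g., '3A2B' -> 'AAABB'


Expanding each <count><char> pair:
  2G -> 'GG'
  4D -> 'DDDD'
  4C -> 'CCCC'
  9D -> 'DDDDDDDDD'
  2H -> 'HH'

Decoded = GGDDDDCCCCDDDDDDDDDHH


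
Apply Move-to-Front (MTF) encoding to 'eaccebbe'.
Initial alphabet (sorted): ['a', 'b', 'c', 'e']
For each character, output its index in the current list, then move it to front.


MTF encoding:
'e': index 3 in ['a', 'b', 'c', 'e'] -> ['e', 'a', 'b', 'c']
'a': index 1 in ['e', 'a', 'b', 'c'] -> ['a', 'e', 'b', 'c']
'c': index 3 in ['a', 'e', 'b', 'c'] -> ['c', 'a', 'e', 'b']
'c': index 0 in ['c', 'a', 'e', 'b'] -> ['c', 'a', 'e', 'b']
'e': index 2 in ['c', 'a', 'e', 'b'] -> ['e', 'c', 'a', 'b']
'b': index 3 in ['e', 'c', 'a', 'b'] -> ['b', 'e', 'c', 'a']
'b': index 0 in ['b', 'e', 'c', 'a'] -> ['b', 'e', 'c', 'a']
'e': index 1 in ['b', 'e', 'c', 'a'] -> ['e', 'b', 'c', 'a']


Output: [3, 1, 3, 0, 2, 3, 0, 1]


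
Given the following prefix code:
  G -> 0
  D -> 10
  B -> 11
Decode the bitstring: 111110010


Decoding step by step:
Bits 11 -> B
Bits 11 -> B
Bits 10 -> D
Bits 0 -> G
Bits 10 -> D


Decoded message: BBDGD


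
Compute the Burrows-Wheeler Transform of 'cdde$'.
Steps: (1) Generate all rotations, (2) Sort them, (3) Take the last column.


Rotations (sorted):
  0: $cdde -> last char: e
  1: cdde$ -> last char: $
  2: dde$c -> last char: c
  3: de$cd -> last char: d
  4: e$cdd -> last char: d


BWT = e$cdd


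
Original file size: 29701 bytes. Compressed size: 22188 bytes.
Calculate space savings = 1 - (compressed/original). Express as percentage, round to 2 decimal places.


ratio = compressed/original = 22188/29701 = 0.747046
savings = 1 - ratio = 1 - 0.747046 = 0.252954
as a percentage: 0.252954 * 100 = 25.3%

Space savings = 1 - 22188/29701 = 25.3%


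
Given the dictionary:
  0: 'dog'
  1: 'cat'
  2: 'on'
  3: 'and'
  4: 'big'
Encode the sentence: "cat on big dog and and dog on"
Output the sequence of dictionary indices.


Look up each word in the dictionary:
  'cat' -> 1
  'on' -> 2
  'big' -> 4
  'dog' -> 0
  'and' -> 3
  'and' -> 3
  'dog' -> 0
  'on' -> 2

Encoded: [1, 2, 4, 0, 3, 3, 0, 2]


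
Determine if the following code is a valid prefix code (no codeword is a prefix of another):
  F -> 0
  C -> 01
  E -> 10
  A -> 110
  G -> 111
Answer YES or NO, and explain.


Checking each pair (does one codeword prefix another?):
  F='0' vs C='01': prefix -- VIOLATION

NO -- this is NOT a valid prefix code. F (0) is a prefix of C (01).


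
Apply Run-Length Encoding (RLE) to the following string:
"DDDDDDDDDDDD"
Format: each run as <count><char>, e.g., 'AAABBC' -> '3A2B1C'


Scanning runs left to right:
  i=0: run of 'D' x 12 -> '12D'

RLE = 12D


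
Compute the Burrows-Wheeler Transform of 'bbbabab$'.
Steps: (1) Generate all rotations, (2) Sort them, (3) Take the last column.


Rotations (sorted):
  0: $bbbabab -> last char: b
  1: ab$bbbab -> last char: b
  2: abab$bbb -> last char: b
  3: b$bbbaba -> last char: a
  4: bab$bbba -> last char: a
  5: babab$bb -> last char: b
  6: bbabab$b -> last char: b
  7: bbbabab$ -> last char: $


BWT = bbbaabb$


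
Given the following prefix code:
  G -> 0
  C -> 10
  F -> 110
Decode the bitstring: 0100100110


Decoding step by step:
Bits 0 -> G
Bits 10 -> C
Bits 0 -> G
Bits 10 -> C
Bits 0 -> G
Bits 110 -> F


Decoded message: GCGCGF


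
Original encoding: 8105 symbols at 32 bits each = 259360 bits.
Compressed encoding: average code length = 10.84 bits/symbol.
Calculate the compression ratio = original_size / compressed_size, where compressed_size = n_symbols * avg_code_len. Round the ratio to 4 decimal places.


original_size = n_symbols * orig_bits = 8105 * 32 = 259360 bits
compressed_size = n_symbols * avg_code_len = 8105 * 10.84 = 87858.2 bits
ratio = original_size / compressed_size = 259360 / 87858.2 = 2.952

Compression ratio = 2.952


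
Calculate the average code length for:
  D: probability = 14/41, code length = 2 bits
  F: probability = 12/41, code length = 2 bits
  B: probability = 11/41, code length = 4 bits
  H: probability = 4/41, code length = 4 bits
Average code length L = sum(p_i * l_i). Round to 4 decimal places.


Weighted contributions p_i * l_i:
  D: (14/41) * 2 = 28/41
  F: (12/41) * 2 = 24/41
  B: (11/41) * 4 = 44/41
  H: (4/41) * 4 = 16/41
Sum = (28 + 24 + 44 + 16)/41 = 112/41

L = 112/41 = 2.7317 bits/symbol


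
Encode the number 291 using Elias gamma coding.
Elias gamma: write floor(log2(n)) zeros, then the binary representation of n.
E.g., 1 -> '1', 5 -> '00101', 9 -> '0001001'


num_bits = floor(log2(291)) + 1 = 9
leading_zeros = num_bits - 1 = 8
binary(291) = 100100011

Elias gamma(291) = '00000000' + '100100011' = 00000000100100011 (17 bits)


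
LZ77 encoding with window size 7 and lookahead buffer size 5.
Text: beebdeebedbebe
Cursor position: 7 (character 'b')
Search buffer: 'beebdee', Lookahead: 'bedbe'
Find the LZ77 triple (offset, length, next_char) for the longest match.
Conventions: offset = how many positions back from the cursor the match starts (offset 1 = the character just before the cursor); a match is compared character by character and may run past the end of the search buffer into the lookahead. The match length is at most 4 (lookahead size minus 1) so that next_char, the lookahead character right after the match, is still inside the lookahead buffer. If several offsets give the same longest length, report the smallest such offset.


Try each offset into the search buffer:
  offset=1 (pos 6, char 'e'): match length 0
  offset=2 (pos 5, char 'e'): match length 0
  offset=3 (pos 4, char 'd'): match length 0
  offset=4 (pos 3, char 'b'): match length 1
  offset=5 (pos 2, char 'e'): match length 0
  offset=6 (pos 1, char 'e'): match length 0
  offset=7 (pos 0, char 'b'): match length 2
Longest match has length 2 at offset 7.
next_char = character at position 7 + 2 = 9 -> 'd'

Best match: offset=7, length=2 (matching 'be' starting at position 0)
LZ77 triple: (7, 2, 'd')


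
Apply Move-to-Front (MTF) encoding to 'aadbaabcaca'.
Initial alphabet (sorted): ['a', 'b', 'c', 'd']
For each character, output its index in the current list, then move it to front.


MTF encoding:
'a': index 0 in ['a', 'b', 'c', 'd'] -> ['a', 'b', 'c', 'd']
'a': index 0 in ['a', 'b', 'c', 'd'] -> ['a', 'b', 'c', 'd']
'd': index 3 in ['a', 'b', 'c', 'd'] -> ['d', 'a', 'b', 'c']
'b': index 2 in ['d', 'a', 'b', 'c'] -> ['b', 'd', 'a', 'c']
'a': index 2 in ['b', 'd', 'a', 'c'] -> ['a', 'b', 'd', 'c']
'a': index 0 in ['a', 'b', 'd', 'c'] -> ['a', 'b', 'd', 'c']
'b': index 1 in ['a', 'b', 'd', 'c'] -> ['b', 'a', 'd', 'c']
'c': index 3 in ['b', 'a', 'd', 'c'] -> ['c', 'b', 'a', 'd']
'a': index 2 in ['c', 'b', 'a', 'd'] -> ['a', 'c', 'b', 'd']
'c': index 1 in ['a', 'c', 'b', 'd'] -> ['c', 'a', 'b', 'd']
'a': index 1 in ['c', 'a', 'b', 'd'] -> ['a', 'c', 'b', 'd']


Output: [0, 0, 3, 2, 2, 0, 1, 3, 2, 1, 1]


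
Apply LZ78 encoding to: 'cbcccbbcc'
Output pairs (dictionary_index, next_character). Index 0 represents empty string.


LZ78 encoding steps:
Dictionary: {0: ''}
Step 1: w='' (idx 0), next='c' -> output (0, 'c'), add 'c' as idx 1
Step 2: w='' (idx 0), next='b' -> output (0, 'b'), add 'b' as idx 2
Step 3: w='c' (idx 1), next='c' -> output (1, 'c'), add 'cc' as idx 3
Step 4: w='c' (idx 1), next='b' -> output (1, 'b'), add 'cb' as idx 4
Step 5: w='b' (idx 2), next='c' -> output (2, 'c'), add 'bc' as idx 5
Step 6: w='c' (idx 1), end of input -> output (1, '')


Encoded: [(0, 'c'), (0, 'b'), (1, 'c'), (1, 'b'), (2, 'c'), (1, '')]


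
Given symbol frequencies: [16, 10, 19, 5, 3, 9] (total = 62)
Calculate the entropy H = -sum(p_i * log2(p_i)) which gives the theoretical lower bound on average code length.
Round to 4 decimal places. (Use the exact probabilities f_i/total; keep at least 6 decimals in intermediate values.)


Per-symbol terms -p_i * log2(p_i) with p_i = f_i/62:
  p = 16/62 = 0.258065: log2(p) = -1.954196, -p*log2(p) = 0.504309
  p = 10/62 = 0.161290: log2(p) = -2.632268, -p*log2(p) = 0.424559
  p = 19/62 = 0.306452: log2(p) = -1.706269, -p*log2(p) = 0.522889
  p = 5/62 = 0.080645: log2(p) = -3.632268, -p*log2(p) = 0.292925
  p = 3/62 = 0.048387: log2(p) = -4.369234, -p*log2(p) = 0.211415
  p = 9/62 = 0.145161: log2(p) = -2.784271, -p*log2(p) = 0.404168
H = 0.504309 + 0.424559 + 0.522889 + 0.292925 + 0.211415 + 0.404168 = 2.360265

H = 2.3603 bits/symbol


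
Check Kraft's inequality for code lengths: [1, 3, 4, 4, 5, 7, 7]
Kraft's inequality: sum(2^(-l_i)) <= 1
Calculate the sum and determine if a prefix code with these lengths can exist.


Sum = 2^(-1) + 2^(-3) + 2^(-4) + 2^(-4) + 2^(-5) + 2^(-7) + 2^(-7)
    = 0.5 + 0.125 + 0.0625 + 0.0625 + 0.03125 + 0.0078125 + 0.0078125
    = 102/128 = 0.796875
Since 0.796875 <= 1, Kraft's inequality IS satisfied.
A prefix code with these lengths CAN exist.

Kraft sum = 0.796875. Satisfied.


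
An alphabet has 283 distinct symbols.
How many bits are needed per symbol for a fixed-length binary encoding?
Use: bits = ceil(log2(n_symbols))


log2(283) = 8.1447
Bracket: 2^8 = 256 < 283 <= 2^9 = 512
So ceil(log2(283)) = 9

bits = ceil(log2(283)) = ceil(8.1447) = 9 bits


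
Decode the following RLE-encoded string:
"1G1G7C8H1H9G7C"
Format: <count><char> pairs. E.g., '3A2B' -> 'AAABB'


Expanding each <count><char> pair:
  1G -> 'G'
  1G -> 'G'
  7C -> 'CCCCCCC'
  8H -> 'HHHHHHHH'
  1H -> 'H'
  9G -> 'GGGGGGGGG'
  7C -> 'CCCCCCC'

Decoded = GGCCCCCCCHHHHHHHHHGGGGGGGGGCCCCCCC


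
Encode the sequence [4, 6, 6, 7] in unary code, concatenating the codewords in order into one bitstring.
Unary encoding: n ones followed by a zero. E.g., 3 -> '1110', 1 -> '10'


Encode each number as n ones followed by a terminating 0:
  4 -> 11110 (5 bits)
  6 -> 1111110 (7 bits)
  6 -> 1111110 (7 bits)
  7 -> 11111110 (8 bits)
Total length = 5 + 7 + 7 + 8 = 27 bits.

Unary([4, 6, 6, 7]) = 111101111110111111011111110 (27 bits)


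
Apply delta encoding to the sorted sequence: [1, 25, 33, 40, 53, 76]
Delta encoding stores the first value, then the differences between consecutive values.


First value: 1
Deltas:
  25 - 1 = 24
  33 - 25 = 8
  40 - 33 = 7
  53 - 40 = 13
  76 - 53 = 23


Delta encoded: [1, 24, 8, 7, 13, 23]


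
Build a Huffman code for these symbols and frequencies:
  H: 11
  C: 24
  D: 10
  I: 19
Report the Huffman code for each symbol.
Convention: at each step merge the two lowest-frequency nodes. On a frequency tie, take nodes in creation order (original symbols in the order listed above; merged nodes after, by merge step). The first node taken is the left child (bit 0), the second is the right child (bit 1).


Huffman tree construction:
Step 1: Merge D(10) + H(11) = 21
Step 2: Merge I(19) + (D+H)(21) = 40
Step 3: Merge C(24) + (I+(D+H))(40) = 64
Read each symbol's code off the tree from the root (left child = 0, right child = 1).

Codes:
  H: 111 (length 3)
  C: 0 (length 1)
  D: 110 (length 3)
  I: 10 (length 2)
Average code length: 125/64 = 1.9531 bits/symbol


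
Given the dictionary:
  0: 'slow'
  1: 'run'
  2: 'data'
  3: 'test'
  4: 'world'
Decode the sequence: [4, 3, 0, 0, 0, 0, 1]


Look up each index in the dictionary:
  4 -> 'world'
  3 -> 'test'
  0 -> 'slow'
  0 -> 'slow'
  0 -> 'slow'
  0 -> 'slow'
  1 -> 'run'

Decoded: "world test slow slow slow slow run"


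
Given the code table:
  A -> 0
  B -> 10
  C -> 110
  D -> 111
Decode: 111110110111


Decoding:
111 -> D
110 -> C
110 -> C
111 -> D


Result: DCCD


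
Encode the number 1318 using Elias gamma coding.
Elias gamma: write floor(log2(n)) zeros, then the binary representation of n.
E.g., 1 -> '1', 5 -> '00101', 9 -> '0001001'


num_bits = floor(log2(1318)) + 1 = 11
leading_zeros = num_bits - 1 = 10
binary(1318) = 10100100110

Elias gamma(1318) = '0000000000' + '10100100110' = 000000000010100100110 (21 bits)


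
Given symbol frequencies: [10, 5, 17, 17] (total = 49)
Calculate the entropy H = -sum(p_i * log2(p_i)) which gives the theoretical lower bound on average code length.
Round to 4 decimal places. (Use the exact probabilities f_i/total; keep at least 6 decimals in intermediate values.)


Per-symbol terms -p_i * log2(p_i) with p_i = f_i/49:
  p = 10/49 = 0.204082: log2(p) = -2.292782, -p*log2(p) = 0.467915
  p = 5/49 = 0.102041: log2(p) = -3.292782, -p*log2(p) = 0.335998
  p = 17/49 = 0.346939: log2(p) = -1.527247, -p*log2(p) = 0.529861
  p = 17/49 = 0.346939: log2(p) = -1.527247, -p*log2(p) = 0.529861
H = 0.467915 + 0.335998 + 0.529861 + 0.529861 = 1.863635

H = 1.8636 bits/symbol
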